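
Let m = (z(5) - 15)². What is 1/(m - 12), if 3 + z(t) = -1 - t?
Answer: 1/564 ≈ 0.0017731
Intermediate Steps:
z(t) = -4 - t (z(t) = -3 + (-1 - t) = -4 - t)
m = 576 (m = ((-4 - 1*5) - 15)² = ((-4 - 5) - 15)² = (-9 - 15)² = (-24)² = 576)
1/(m - 12) = 1/(576 - 12) = 1/564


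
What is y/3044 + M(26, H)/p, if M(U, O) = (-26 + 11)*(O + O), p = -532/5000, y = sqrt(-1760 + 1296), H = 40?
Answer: 1500000/133 + I*sqrt(29)/761 ≈ 11278.0 + 0.0070764*I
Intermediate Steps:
y = 4*I*sqrt(29) (y = sqrt(-464) = 4*I*sqrt(29) ≈ 21.541*I)
p = -133/1250 (p = -532*1/5000 = -133/1250 ≈ -0.10640)
M(U, O) = -30*O
y/3044 + M(26, H)/p = (4*I*sqrt(29))/3044 + (-30*40)/(-133/1250) = (4*I*sqrt(29))*(1/3044) - 1200*(-1250/133) = I*sqrt(29)/761 + 1500000/133 = 1500000/133 + I*sqrt(29)/761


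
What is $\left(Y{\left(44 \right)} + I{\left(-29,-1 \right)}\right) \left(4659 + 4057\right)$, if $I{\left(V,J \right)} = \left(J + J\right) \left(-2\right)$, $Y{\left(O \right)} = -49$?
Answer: $-392220$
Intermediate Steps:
$I{\left(V,J \right)} = - 4 J$ ($I{\left(V,J \right)} = 2 J \left(-2\right) = - 4 J$)
$\left(Y{\left(44 \right)} + I{\left(-29,-1 \right)}\right) \left(4659 + 4057\right) = \left(-49 - -4\right) \left(4659 + 4057\right) = \left(-49 + 4\right) 8716 = \left(-45\right) 8716 = -392220$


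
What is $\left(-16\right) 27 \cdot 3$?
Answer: $-1296$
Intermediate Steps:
$\left(-16\right) 27 \cdot 3 = \left(-432\right) 3 = -1296$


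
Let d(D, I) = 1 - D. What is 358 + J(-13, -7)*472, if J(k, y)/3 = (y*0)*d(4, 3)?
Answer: 358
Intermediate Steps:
J(k, y) = 0 (J(k, y) = 3*((y*0)*(1 - 1*4)) = 3*(0*(1 - 4)) = 3*(0*(-3)) = 3*0 = 0)
358 + J(-13, -7)*472 = 358 + 0*472 = 358 + 0 = 358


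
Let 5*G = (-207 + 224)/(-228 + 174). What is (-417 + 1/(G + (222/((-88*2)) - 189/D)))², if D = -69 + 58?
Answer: 6169395413159001/35489661769 ≈ 1.7384e+5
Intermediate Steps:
D = -11
G = -17/270 (G = ((-207 + 224)/(-228 + 174))/5 = (17/(-54))/5 = (17*(-1/54))/5 = (⅕)*(-17/54) = -17/270 ≈ -0.062963)
(-417 + 1/(G + (222/((-88*2)) - 189/D)))² = (-417 + 1/(-17/270 + (222/((-88*2)) - 189/(-11))))² = (-417 + 1/(-17/270 + (222/(-176) - 189*(-1/11))))² = (-417 + 1/(-17/270 + (222*(-1/176) + 189/11)))² = (-417 + 1/(-17/270 + (-111/88 + 189/11)))² = (-417 + 1/(-17/270 + 1401/88))² = (-417 + 1/(188387/11880))² = (-417 + 11880/188387)² = (-78545499/188387)² = 6169395413159001/35489661769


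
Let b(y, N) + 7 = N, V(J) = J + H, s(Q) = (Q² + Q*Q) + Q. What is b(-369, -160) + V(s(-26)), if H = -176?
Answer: 983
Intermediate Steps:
s(Q) = Q + 2*Q² (s(Q) = (Q² + Q²) + Q = 2*Q² + Q = Q + 2*Q²)
V(J) = -176 + J (V(J) = J - 176 = -176 + J)
b(y, N) = -7 + N
b(-369, -160) + V(s(-26)) = (-7 - 160) + (-176 - 26*(1 + 2*(-26))) = -167 + (-176 - 26*(1 - 52)) = -167 + (-176 - 26*(-51)) = -167 + (-176 + 1326) = -167 + 1150 = 983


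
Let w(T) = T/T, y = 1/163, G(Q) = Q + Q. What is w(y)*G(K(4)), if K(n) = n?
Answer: 8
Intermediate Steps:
G(Q) = 2*Q
y = 1/163 ≈ 0.0061350
w(T) = 1
w(y)*G(K(4)) = 1*(2*4) = 1*8 = 8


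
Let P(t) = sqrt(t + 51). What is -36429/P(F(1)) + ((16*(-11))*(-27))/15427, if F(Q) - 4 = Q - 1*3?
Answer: 4752/15427 - 36429*sqrt(53)/53 ≈ -5003.6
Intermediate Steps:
F(Q) = 1 + Q (F(Q) = 4 + (Q - 1*3) = 4 + (Q - 3) = 4 + (-3 + Q) = 1 + Q)
P(t) = sqrt(51 + t)
-36429/P(F(1)) + ((16*(-11))*(-27))/15427 = -36429/sqrt(51 + (1 + 1)) + ((16*(-11))*(-27))/15427 = -36429/sqrt(51 + 2) - 176*(-27)*(1/15427) = -36429*sqrt(53)/53 + 4752*(1/15427) = -36429*sqrt(53)/53 + 4752/15427 = 4752/15427 - 36429*sqrt(53)/53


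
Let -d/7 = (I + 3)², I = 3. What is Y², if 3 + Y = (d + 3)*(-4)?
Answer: 986049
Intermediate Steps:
d = -252 (d = -7*(3 + 3)² = -7*6² = -7*36 = -252)
Y = 993 (Y = -3 + (-252 + 3)*(-4) = -3 - 249*(-4) = -3 + 996 = 993)
Y² = 993² = 986049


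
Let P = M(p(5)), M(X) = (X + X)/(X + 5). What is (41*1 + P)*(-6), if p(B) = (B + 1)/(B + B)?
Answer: -1731/7 ≈ -247.29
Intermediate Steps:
p(B) = (1 + B)/(2*B) (p(B) = (1 + B)/((2*B)) = (1 + B)*(1/(2*B)) = (1 + B)/(2*B))
M(X) = 2*X/(5 + X) (M(X) = (2*X)/(5 + X) = 2*X/(5 + X))
P = 3/14 (P = 2*((1/2)*(1 + 5)/5)/(5 + (1/2)*(1 + 5)/5) = 2*((1/2)*(1/5)*6)/(5 + (1/2)*(1/5)*6) = 2*(3/5)/(5 + 3/5) = 2*(3/5)/(28/5) = 2*(3/5)*(5/28) = 3/14 ≈ 0.21429)
(41*1 + P)*(-6) = (41*1 + 3/14)*(-6) = (41 + 3/14)*(-6) = (577/14)*(-6) = -1731/7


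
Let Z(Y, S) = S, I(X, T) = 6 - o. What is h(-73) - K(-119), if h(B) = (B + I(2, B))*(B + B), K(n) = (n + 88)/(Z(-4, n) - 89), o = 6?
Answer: 2216833/208 ≈ 10658.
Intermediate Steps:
I(X, T) = 0 (I(X, T) = 6 - 1*6 = 6 - 6 = 0)
K(n) = (88 + n)/(-89 + n) (K(n) = (n + 88)/(n - 89) = (88 + n)/(-89 + n))
h(B) = 2*B² (h(B) = (B + 0)*(B + B) = B*(2*B) = 2*B²)
h(-73) - K(-119) = 2*(-73)² - (88 - 119)/(-89 - 119) = 2*5329 - (-31)/(-208) = 10658 - (-1)*(-31)/208 = 10658 - 1*31/208 = 10658 - 31/208 = 2216833/208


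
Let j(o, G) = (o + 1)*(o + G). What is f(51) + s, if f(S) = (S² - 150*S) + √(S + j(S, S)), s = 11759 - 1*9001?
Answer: -2291 + 3*√595 ≈ -2217.8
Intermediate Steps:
j(o, G) = (1 + o)*(G + o)
s = 2758 (s = 11759 - 9001 = 2758)
f(S) = S² + √(2*S² + 3*S) - 150*S (f(S) = (S² - 150*S) + √(S + (S + S + S² + S*S)) = (S² - 150*S) + √(S + (S + S + S² + S²)) = (S² - 150*S) + √(S + (2*S + 2*S²)) = (S² - 150*S) + √(2*S² + 3*S) = S² + √(2*S² + 3*S) - 150*S)
f(51) + s = (51² + √(51*(3 + 2*51)) - 150*51) + 2758 = (2601 + √(51*(3 + 102)) - 7650) + 2758 = (2601 + √(51*105) - 7650) + 2758 = (2601 + √5355 - 7650) + 2758 = (2601 + 3*√595 - 7650) + 2758 = (-5049 + 3*√595) + 2758 = -2291 + 3*√595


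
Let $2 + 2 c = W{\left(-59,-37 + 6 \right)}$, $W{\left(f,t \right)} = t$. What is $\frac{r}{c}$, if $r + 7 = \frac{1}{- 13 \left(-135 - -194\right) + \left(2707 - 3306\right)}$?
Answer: $\frac{9563}{22539} \approx 0.42429$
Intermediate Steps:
$c = - \frac{33}{2}$ ($c = -1 + \frac{-37 + 6}{2} = -1 + \frac{1}{2} \left(-31\right) = -1 - \frac{31}{2} = - \frac{33}{2} \approx -16.5$)
$r = - \frac{9563}{1366}$ ($r = -7 + \frac{1}{- 13 \left(-135 - -194\right) + \left(2707 - 3306\right)} = -7 + \frac{1}{- 13 \left(-135 + 194\right) - 599} = -7 + \frac{1}{\left(-13\right) 59 - 599} = -7 + \frac{1}{-767 - 599} = -7 + \frac{1}{-1366} = -7 - \frac{1}{1366} = - \frac{9563}{1366} \approx -7.0007$)
$\frac{r}{c} = - \frac{9563}{1366 \left(- \frac{33}{2}\right)} = \left(- \frac{9563}{1366}\right) \left(- \frac{2}{33}\right) = \frac{9563}{22539}$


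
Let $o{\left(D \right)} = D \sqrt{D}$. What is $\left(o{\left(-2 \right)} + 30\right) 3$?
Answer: $90 - 6 i \sqrt{2} \approx 90.0 - 8.4853 i$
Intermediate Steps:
$o{\left(D \right)} = D^{\frac{3}{2}}$
$\left(o{\left(-2 \right)} + 30\right) 3 = \left(\left(-2\right)^{\frac{3}{2}} + 30\right) 3 = \left(- 2 i \sqrt{2} + 30\right) 3 = \left(30 - 2 i \sqrt{2}\right) 3 = 90 - 6 i \sqrt{2}$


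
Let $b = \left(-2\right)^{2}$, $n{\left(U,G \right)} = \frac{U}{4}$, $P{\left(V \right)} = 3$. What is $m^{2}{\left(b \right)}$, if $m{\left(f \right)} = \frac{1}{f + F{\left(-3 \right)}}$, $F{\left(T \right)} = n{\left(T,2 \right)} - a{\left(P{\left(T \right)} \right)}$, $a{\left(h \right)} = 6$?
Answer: $\frac{16}{121} \approx 0.13223$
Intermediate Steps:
$n{\left(U,G \right)} = \frac{U}{4}$ ($n{\left(U,G \right)} = U \frac{1}{4} = \frac{U}{4}$)
$b = 4$
$F{\left(T \right)} = -6 + \frac{T}{4}$ ($F{\left(T \right)} = \frac{T}{4} - 6 = -6 + \frac{T}{4}$)
$m{\left(f \right)} = \frac{1}{- \frac{27}{4} + f}$ ($m{\left(f \right)} = \frac{1}{f + \left(-6 + \frac{1}{4} \left(-3\right)\right)} = \frac{1}{f - \frac{27}{4}} = \frac{1}{- \frac{27}{4} + f}$)
$m^{2}{\left(b \right)} = \left(\frac{4}{-27 + 4 \cdot 4}\right)^{2} = \left(\frac{4}{-27 + 16}\right)^{2} = \left(\frac{4}{-11}\right)^{2} = \left(4 \left(- \frac{1}{11}\right)\right)^{2} = \left(- \frac{4}{11}\right)^{2} = \frac{16}{121}$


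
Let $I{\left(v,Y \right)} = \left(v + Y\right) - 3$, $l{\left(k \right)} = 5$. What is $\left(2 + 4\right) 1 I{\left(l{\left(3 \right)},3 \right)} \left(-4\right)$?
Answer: $-120$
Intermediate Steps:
$I{\left(v,Y \right)} = -3 + Y + v$ ($I{\left(v,Y \right)} = \left(Y + v\right) - 3 = -3 + Y + v$)
$\left(2 + 4\right) 1 I{\left(l{\left(3 \right)},3 \right)} \left(-4\right) = \left(2 + 4\right) 1 \left(-3 + 3 + 5\right) \left(-4\right) = 6 \cdot 1 \cdot 5 \left(-4\right) = 6 \cdot 5 \left(-4\right) = 30 \left(-4\right) = -120$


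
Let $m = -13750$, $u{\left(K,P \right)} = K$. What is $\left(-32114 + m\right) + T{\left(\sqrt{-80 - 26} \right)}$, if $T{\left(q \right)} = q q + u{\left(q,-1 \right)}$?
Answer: $-45970 + i \sqrt{106} \approx -45970.0 + 10.296 i$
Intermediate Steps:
$T{\left(q \right)} = q + q^{2}$ ($T{\left(q \right)} = q q + q = q^{2} + q = q + q^{2}$)
$\left(-32114 + m\right) + T{\left(\sqrt{-80 - 26} \right)} = \left(-32114 - 13750\right) + \sqrt{-80 - 26} \left(1 + \sqrt{-80 - 26}\right) = -45864 + \sqrt{-106} \left(1 + \sqrt{-106}\right) = -45864 + i \sqrt{106} \left(1 + i \sqrt{106}\right)$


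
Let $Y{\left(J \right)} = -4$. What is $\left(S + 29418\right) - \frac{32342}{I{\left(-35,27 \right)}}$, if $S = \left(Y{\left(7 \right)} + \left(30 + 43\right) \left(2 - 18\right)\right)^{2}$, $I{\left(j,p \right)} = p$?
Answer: $\frac{37848712}{27} \approx 1.4018 \cdot 10^{6}$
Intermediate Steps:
$S = 1373584$ ($S = \left(-4 + \left(30 + 43\right) \left(2 - 18\right)\right)^{2} = \left(-4 + 73 \left(-16\right)\right)^{2} = \left(-4 - 1168\right)^{2} = \left(-1172\right)^{2} = 1373584$)
$\left(S + 29418\right) - \frac{32342}{I{\left(-35,27 \right)}} = \left(1373584 + 29418\right) - \frac{32342}{27} = 1403002 - \frac{32342}{27} = \frac{37848712}{27}$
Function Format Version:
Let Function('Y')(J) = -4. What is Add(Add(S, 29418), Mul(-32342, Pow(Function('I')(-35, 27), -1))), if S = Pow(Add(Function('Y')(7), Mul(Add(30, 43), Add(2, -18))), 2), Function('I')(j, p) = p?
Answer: Rational(37848712, 27) ≈ 1.4018e+6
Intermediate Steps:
S = 1373584 (S = Pow(Add(-4, Mul(Add(30, 43), Add(2, -18))), 2) = Pow(Add(-4, Mul(73, -16)), 2) = Pow(Add(-4, -1168), 2) = Pow(-1172, 2) = 1373584)
Add(Add(S, 29418), Mul(-32342, Pow(Function('I')(-35, 27), -1))) = Add(Add(1373584, 29418), Mul(-32342, Pow(27, -1))) = Add(1403002, Mul(-32342, Rational(1, 27))) = Add(1403002, Rational(-32342, 27)) = Rational(37848712, 27)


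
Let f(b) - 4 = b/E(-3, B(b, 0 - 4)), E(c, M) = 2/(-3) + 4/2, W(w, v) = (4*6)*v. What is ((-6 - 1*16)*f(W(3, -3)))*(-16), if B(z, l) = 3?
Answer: -17600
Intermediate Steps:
W(w, v) = 24*v
E(c, M) = 4/3 (E(c, M) = 2*(-⅓) + 4*(½) = -⅔ + 2 = 4/3)
f(b) = 4 + 3*b/4 (f(b) = 4 + b/(4/3) = 4 + b*(¾) = 4 + 3*b/4)
((-6 - 1*16)*f(W(3, -3)))*(-16) = ((-6 - 1*16)*(4 + 3*(24*(-3))/4))*(-16) = ((-6 - 16)*(4 + (¾)*(-72)))*(-16) = -22*(4 - 54)*(-16) = -22*(-50)*(-16) = 1100*(-16) = -17600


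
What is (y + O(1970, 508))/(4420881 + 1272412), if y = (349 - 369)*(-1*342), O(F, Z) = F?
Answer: 8810/5693293 ≈ 0.0015474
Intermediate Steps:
y = 6840 (y = -20*(-342) = 6840)
(y + O(1970, 508))/(4420881 + 1272412) = (6840 + 1970)/(4420881 + 1272412) = 8810/5693293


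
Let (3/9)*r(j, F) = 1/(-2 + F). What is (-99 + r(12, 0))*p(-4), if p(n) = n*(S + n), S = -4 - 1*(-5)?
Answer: -1206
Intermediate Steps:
S = 1 (S = -4 + 5 = 1)
p(n) = n*(1 + n)
r(j, F) = 3/(-2 + F)
(-99 + r(12, 0))*p(-4) = (-99 + 3/(-2 + 0))*(-4*(1 - 4)) = (-99 + 3/(-2))*(-4*(-3)) = (-99 + 3*(-½))*12 = (-99 - 3/2)*12 = -201/2*12 = -1206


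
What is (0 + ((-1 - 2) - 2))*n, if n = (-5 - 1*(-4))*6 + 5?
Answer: 5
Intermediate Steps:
n = -1 (n = (-5 + 4)*6 + 5 = -1*6 + 5 = -6 + 5 = -1)
(0 + ((-1 - 2) - 2))*n = (0 + ((-1 - 2) - 2))*(-1) = (0 + (-3 - 2))*(-1) = (0 - 5)*(-1) = -5*(-1) = 5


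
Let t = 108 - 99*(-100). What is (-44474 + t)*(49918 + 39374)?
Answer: -3077538072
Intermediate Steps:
t = 10008 (t = 108 + 9900 = 10008)
(-44474 + t)*(49918 + 39374) = (-44474 + 10008)*(49918 + 39374) = -34466*89292 = -3077538072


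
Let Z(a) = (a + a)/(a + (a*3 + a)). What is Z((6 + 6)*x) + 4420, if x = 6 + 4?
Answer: 22102/5 ≈ 4420.4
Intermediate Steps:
x = 10
Z(a) = ⅖ (Z(a) = (2*a)/(a + (3*a + a)) = (2*a)/(a + 4*a) = (2*a)/((5*a)) = (2*a)*(1/(5*a)) = ⅖)
Z((6 + 6)*x) + 4420 = ⅖ + 4420 = 22102/5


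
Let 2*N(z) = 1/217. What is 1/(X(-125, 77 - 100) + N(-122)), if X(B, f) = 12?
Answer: 434/5209 ≈ 0.083317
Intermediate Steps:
N(z) = 1/434 (N(z) = (1/2)/217 = (1/2)*(1/217) = 1/434)
1/(X(-125, 77 - 100) + N(-122)) = 1/(12 + 1/434) = 1/(5209/434) = 434/5209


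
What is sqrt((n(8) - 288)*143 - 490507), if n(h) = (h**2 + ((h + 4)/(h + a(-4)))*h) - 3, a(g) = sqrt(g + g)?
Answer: 2*sqrt(2)*sqrt((-260626 - 65371*I*sqrt(2))/(4 + I*sqrt(2))) ≈ 0.37341 - 722.11*I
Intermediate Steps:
a(g) = sqrt(2)*sqrt(g) (a(g) = sqrt(2*g) = sqrt(2)*sqrt(g))
n(h) = -3 + h**2 + h*(4 + h)/(h + 2*I*sqrt(2)) (n(h) = (h**2 + ((h + 4)/(h + sqrt(2)*sqrt(-4)))*h) - 3 = (h**2 + ((4 + h)/(h + sqrt(2)*(2*I)))*h) - 3 = (h**2 + ((4 + h)/(h + 2*I*sqrt(2)))*h) - 3 = (h**2 + h*(4 + h)/(h + 2*I*sqrt(2))) - 3 = -3 + h**2 + h*(4 + h)/(h + 2*I*sqrt(2)))
sqrt((n(8) - 288)*143 - 490507) = sqrt(((8 + 8**2 + 8**3 - 6*I*sqrt(2) + 2*I*sqrt(2)*8**2)/(8 + 2*I*sqrt(2)) - 288)*143 - 490507) = sqrt(((8 + 64 + 512 - 6*I*sqrt(2) + 2*I*sqrt(2)*64)/(8 + 2*I*sqrt(2)) - 288)*143 - 490507) = sqrt(((8 + 64 + 512 - 6*I*sqrt(2) + 128*I*sqrt(2))/(8 + 2*I*sqrt(2)) - 288)*143 - 490507) = sqrt(((584 + 122*I*sqrt(2))/(8 + 2*I*sqrt(2)) - 288)*143 - 490507) = sqrt((-288 + (584 + 122*I*sqrt(2))/(8 + 2*I*sqrt(2)))*143 - 490507) = sqrt((-41184 + 143*(584 + 122*I*sqrt(2))/(8 + 2*I*sqrt(2))) - 490507) = sqrt(-531691 + 143*(584 + 122*I*sqrt(2))/(8 + 2*I*sqrt(2)))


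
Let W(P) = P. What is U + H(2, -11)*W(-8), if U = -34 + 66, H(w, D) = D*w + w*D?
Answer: 384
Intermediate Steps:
H(w, D) = 2*D*w (H(w, D) = D*w + D*w = 2*D*w)
U = 32
U + H(2, -11)*W(-8) = 32 + (2*(-11)*2)*(-8) = 32 - 44*(-8) = 32 + 352 = 384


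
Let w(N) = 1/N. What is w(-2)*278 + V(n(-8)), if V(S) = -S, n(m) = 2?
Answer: -141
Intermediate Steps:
w(-2)*278 + V(n(-8)) = 278/(-2) - 1*2 = -1/2*278 - 2 = -139 - 2 = -141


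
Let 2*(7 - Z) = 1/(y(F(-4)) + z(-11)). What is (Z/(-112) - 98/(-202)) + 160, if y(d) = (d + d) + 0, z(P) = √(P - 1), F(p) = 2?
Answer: 25405915/158368 - I*√3/3136 ≈ 160.42 - 0.00055231*I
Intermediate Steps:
z(P) = √(-1 + P)
y(d) = 2*d (y(d) = 2*d + 0 = 2*d)
Z = 7 - 1/(2*(4 + 2*I*√3)) (Z = 7 - 1/(2*(2*2 + √(-1 - 11))) = 7 - 1/(2*(4 + √(-12))) = 7 - 1/(2*(4 + 2*I*√3)) ≈ 6.9286 + 0.061859*I)
(Z/(-112) - 98/(-202)) + 160 = ((97/14 + I*√3/28)/(-112) - 98/(-202)) + 160 = ((97/14 + I*√3/28)*(-1/112) - 98*(-1/202)) + 160 = ((-97/1568 - I*√3/3136) + 49/101) + 160 = (67035/158368 - I*√3/3136) + 160 = 25405915/158368 - I*√3/3136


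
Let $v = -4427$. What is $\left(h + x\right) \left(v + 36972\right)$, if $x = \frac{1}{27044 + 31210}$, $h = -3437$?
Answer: $- \frac{6516127257365}{58254} \approx -1.1186 \cdot 10^{8}$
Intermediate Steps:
$x = \frac{1}{58254} \approx 1.7166 \cdot 10^{-5}$
$\left(h + x\right) \left(v + 36972\right) = \left(-3437 + \frac{1}{58254}\right) \left(-4427 + 36972\right) = \left(- \frac{200218997}{58254}\right) 32545 = - \frac{6516127257365}{58254}$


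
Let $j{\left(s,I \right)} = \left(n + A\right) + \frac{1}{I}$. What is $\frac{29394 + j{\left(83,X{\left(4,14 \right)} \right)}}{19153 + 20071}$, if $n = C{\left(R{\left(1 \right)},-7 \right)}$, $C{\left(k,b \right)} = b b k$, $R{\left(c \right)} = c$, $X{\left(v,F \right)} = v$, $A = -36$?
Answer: $\frac{117629}{156896} \approx 0.74973$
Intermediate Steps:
$C{\left(k,b \right)} = k b^{2}$ ($C{\left(k,b \right)} = b^{2} k = k b^{2}$)
$n = 49$ ($n = 1 \left(-7\right)^{2} = 1 \cdot 49 = 49$)
$j{\left(s,I \right)} = 13 + \frac{1}{I}$ ($j{\left(s,I \right)} = \left(49 - 36\right) + \frac{1}{I} = 13 + \frac{1}{I}$)
$\frac{29394 + j{\left(83,X{\left(4,14 \right)} \right)}}{19153 + 20071} = \frac{29394 + \left(13 + \frac{1}{4}\right)}{19153 + 20071} = \frac{29394 + \left(13 + \frac{1}{4}\right)}{39224} = \left(29394 + \frac{53}{4}\right) \frac{1}{39224} = \frac{117629}{4} \cdot \frac{1}{39224} = \frac{117629}{156896}$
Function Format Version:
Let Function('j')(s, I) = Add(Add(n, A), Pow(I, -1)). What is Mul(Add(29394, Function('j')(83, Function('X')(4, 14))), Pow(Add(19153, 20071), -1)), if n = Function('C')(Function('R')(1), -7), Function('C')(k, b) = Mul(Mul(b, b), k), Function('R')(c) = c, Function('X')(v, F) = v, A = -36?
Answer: Rational(117629, 156896) ≈ 0.74973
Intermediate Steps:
Function('C')(k, b) = Mul(k, Pow(b, 2)) (Function('C')(k, b) = Mul(Pow(b, 2), k) = Mul(k, Pow(b, 2)))
n = 49 (n = Mul(1, Pow(-7, 2)) = Mul(1, 49) = 49)
Function('j')(s, I) = Add(13, Pow(I, -1)) (Function('j')(s, I) = Add(Add(49, -36), Pow(I, -1)) = Add(13, Pow(I, -1)))
Mul(Add(29394, Function('j')(83, Function('X')(4, 14))), Pow(Add(19153, 20071), -1)) = Mul(Add(29394, Add(13, Pow(4, -1))), Pow(Add(19153, 20071), -1)) = Mul(Add(29394, Add(13, Rational(1, 4))), Pow(39224, -1)) = Mul(Add(29394, Rational(53, 4)), Rational(1, 39224)) = Mul(Rational(117629, 4), Rational(1, 39224)) = Rational(117629, 156896)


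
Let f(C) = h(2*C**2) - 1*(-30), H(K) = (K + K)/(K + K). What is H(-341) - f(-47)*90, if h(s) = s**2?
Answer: -1756687859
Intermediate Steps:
H(K) = 1 (H(K) = (2*K)/((2*K)) = (2*K)*(1/(2*K)) = 1)
f(C) = 30 + 4*C**4 (f(C) = (2*C**2)**2 - 1*(-30) = 4*C**4 + 30 = 30 + 4*C**4)
H(-341) - f(-47)*90 = 1 - (30 + 4*(-47)**4)*90 = 1 - (30 + 4*4879681)*90 = 1 - (30 + 19518724)*90 = 1 - 19518754*90 = 1 - 1*1756687860 = 1 - 1756687860 = -1756687859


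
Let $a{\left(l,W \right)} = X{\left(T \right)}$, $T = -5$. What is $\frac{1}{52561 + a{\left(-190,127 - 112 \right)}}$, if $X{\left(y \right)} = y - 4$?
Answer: $\frac{1}{52552} \approx 1.9029 \cdot 10^{-5}$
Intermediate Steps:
$X{\left(y \right)} = -4 + y$
$a{\left(l,W \right)} = -9$ ($a{\left(l,W \right)} = -4 - 5 = -9$)
$\frac{1}{52561 + a{\left(-190,127 - 112 \right)}} = \frac{1}{52561 - 9} = \frac{1}{52552}$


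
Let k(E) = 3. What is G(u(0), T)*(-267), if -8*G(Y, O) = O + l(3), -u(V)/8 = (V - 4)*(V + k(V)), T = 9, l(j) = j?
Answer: 801/2 ≈ 400.50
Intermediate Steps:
u(V) = -8*(-4 + V)*(3 + V) (u(V) = -8*(V - 4)*(V + 3) = -8*(-4 + V)*(3 + V))
G(Y, O) = -3/8 - O/8 (G(Y, O) = -(O + 3)/8 = -(3 + O)/8 = -3/8 - O/8)
G(u(0), T)*(-267) = (-3/8 - ⅛*9)*(-267) = (-3/8 - 9/8)*(-267) = -3/2*(-267) = 801/2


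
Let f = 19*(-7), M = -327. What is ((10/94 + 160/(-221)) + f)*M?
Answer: 453838722/10387 ≈ 43693.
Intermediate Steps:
f = -133
((10/94 + 160/(-221)) + f)*M = ((10/94 + 160/(-221)) - 133)*(-327) = ((10*(1/94) + 160*(-1/221)) - 133)*(-327) = ((5/47 - 160/221) - 133)*(-327) = (-6415/10387 - 133)*(-327) = -1387886/10387*(-327) = 453838722/10387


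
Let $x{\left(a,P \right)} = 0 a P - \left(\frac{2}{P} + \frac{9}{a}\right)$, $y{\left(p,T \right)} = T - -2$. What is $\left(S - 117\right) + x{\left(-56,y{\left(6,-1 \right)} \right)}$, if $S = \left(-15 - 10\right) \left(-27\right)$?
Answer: $\frac{31145}{56} \approx 556.16$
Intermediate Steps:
$y{\left(p,T \right)} = 2 + T$ ($y{\left(p,T \right)} = T + 2 = 2 + T$)
$S = 675$ ($S = \left(-25\right) \left(-27\right) = 675$)
$x{\left(a,P \right)} = - \frac{9}{a} - \frac{2}{P}$ ($x{\left(a,P \right)} = 0 P - \left(\frac{2}{P} + \frac{9}{a}\right) = 0 - \left(\frac{2}{P} + \frac{9}{a}\right) = - \frac{9}{a} - \frac{2}{P}$)
$\left(S - 117\right) + x{\left(-56,y{\left(6,-1 \right)} \right)} = \left(675 - 117\right) - \left(- \frac{9}{56} + \frac{2}{2 - 1}\right) = 558 - \left(- \frac{9}{56} + \frac{2}{1}\right) = 558 + \left(\frac{9}{56} - 2\right) = 558 - \frac{103}{56} = \frac{31145}{56}$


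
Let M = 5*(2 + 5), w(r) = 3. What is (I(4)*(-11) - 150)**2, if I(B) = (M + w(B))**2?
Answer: 257089156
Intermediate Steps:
M = 35 (M = 5*7 = 35)
I(B) = 1444 (I(B) = (35 + 3)**2 = 38**2 = 1444)
(I(4)*(-11) - 150)**2 = (1444*(-11) - 150)**2 = (-15884 - 150)**2 = (-16034)**2 = 257089156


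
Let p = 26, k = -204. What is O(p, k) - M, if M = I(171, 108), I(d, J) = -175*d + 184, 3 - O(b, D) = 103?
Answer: 29641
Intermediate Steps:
O(b, D) = -100 (O(b, D) = 3 - 1*103 = 3 - 103 = -100)
I(d, J) = 184 - 175*d
M = -29741 (M = 184 - 175*171 = 184 - 29925 = -29741)
O(p, k) - M = -100 - 1*(-29741) = -100 + 29741 = 29641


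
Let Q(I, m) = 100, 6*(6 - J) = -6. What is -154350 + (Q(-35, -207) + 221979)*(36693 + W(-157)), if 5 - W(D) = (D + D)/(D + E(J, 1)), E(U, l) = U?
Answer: 611192692997/75 ≈ 8.1492e+9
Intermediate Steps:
J = 7 (J = 6 - ⅙*(-6) = 6 + 1 = 7)
W(D) = 5 - 2*D/(7 + D) (W(D) = 5 - (D + D)/(D + 7) = 5 - 2*D/(7 + D))
-154350 + (Q(-35, -207) + 221979)*(36693 + W(-157)) = -154350 + (100 + 221979)*(36693 + (35 + 3*(-157))/(7 - 157)) = -154350 + 222079*(36693 + (35 - 471)/(-150)) = -154350 + 222079*(36693 - 1/150*(-436)) = -154350 + 222079*(36693 + 218/75) = -154350 + 222079*(2752193/75) = -154350 + 611204269247/75 = 611192692997/75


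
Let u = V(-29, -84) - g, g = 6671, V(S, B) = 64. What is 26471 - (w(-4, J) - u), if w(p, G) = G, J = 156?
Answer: 19708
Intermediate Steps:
u = -6607 (u = 64 - 1*6671 = 64 - 6671 = -6607)
26471 - (w(-4, J) - u) = 26471 - (156 - 1*(-6607)) = 26471 - (156 + 6607) = 26471 - 1*6763 = 26471 - 6763 = 19708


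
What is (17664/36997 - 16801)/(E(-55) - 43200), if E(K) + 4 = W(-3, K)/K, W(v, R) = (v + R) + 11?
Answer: 34186291315/87911272481 ≈ 0.38887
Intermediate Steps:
W(v, R) = 11 + R + v (W(v, R) = (R + v) + 11 = 11 + R + v)
E(K) = -4 + (8 + K)/K (E(K) = -4 + (11 + K - 3)/K = -4 + (8 + K)/K)
(17664/36997 - 16801)/(E(-55) - 43200) = (17664/36997 - 16801)/((-3 + 8/(-55)) - 43200) = (17664*(1/36997) - 16801)/((-3 + 8*(-1/55)) - 43200) = (17664/36997 - 16801)/((-3 - 8/55) - 43200) = -621568933/(36997*(-173/55 - 43200)) = -621568933/(36997*(-2376173/55)) = -621568933/36997*(-55/2376173) = 34186291315/87911272481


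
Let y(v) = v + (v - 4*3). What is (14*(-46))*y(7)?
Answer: -1288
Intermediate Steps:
y(v) = -12 + 2*v (y(v) = v + (v - 12) = v + (-12 + v) = -12 + 2*v)
(14*(-46))*y(7) = (14*(-46))*(-12 + 2*7) = -644*(-12 + 14) = -644*2 = -1288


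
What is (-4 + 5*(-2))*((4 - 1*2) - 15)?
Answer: 182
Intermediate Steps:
(-4 + 5*(-2))*((4 - 1*2) - 15) = (-4 - 10)*((4 - 2) - 15) = -14*(2 - 15) = -14*(-13) = 182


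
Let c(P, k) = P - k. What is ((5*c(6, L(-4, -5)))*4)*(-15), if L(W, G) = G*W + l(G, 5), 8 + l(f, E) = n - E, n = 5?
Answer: 1800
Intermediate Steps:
l(f, E) = -3 - E (l(f, E) = -8 + (5 - E) = -3 - E)
L(W, G) = -8 + G*W (L(W, G) = G*W + (-3 - 1*5) = G*W + (-3 - 5) = G*W - 8 = -8 + G*W)
((5*c(6, L(-4, -5)))*4)*(-15) = ((5*(6 - (-8 - 5*(-4))))*4)*(-15) = ((5*(6 - (-8 + 20)))*4)*(-15) = ((5*(6 - 1*12))*4)*(-15) = ((5*(6 - 12))*4)*(-15) = ((5*(-6))*4)*(-15) = -30*4*(-15) = -120*(-15) = 1800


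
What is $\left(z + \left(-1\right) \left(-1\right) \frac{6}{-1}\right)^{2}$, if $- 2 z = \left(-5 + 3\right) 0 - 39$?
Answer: $\frac{729}{4} \approx 182.25$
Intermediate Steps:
$z = \frac{39}{2}$ ($z = - \frac{\left(-5 + 3\right) 0 - 39}{2} = - \frac{\left(-2\right) 0 - 39}{2} = - \frac{0 - 39}{2} = \left(- \frac{1}{2}\right) \left(-39\right) = \frac{39}{2} \approx 19.5$)
$\left(z + \left(-1\right) \left(-1\right) \frac{6}{-1}\right)^{2} = \left(\frac{39}{2} + \left(-1\right) \left(-1\right) \frac{6}{-1}\right)^{2} = \left(\frac{39}{2} + 1 \cdot 6 \left(-1\right)\right)^{2} = \left(\frac{39}{2} + 1 \left(-6\right)\right)^{2} = \left(\frac{39}{2} - 6\right)^{2} = \left(\frac{27}{2}\right)^{2} = \frac{729}{4}$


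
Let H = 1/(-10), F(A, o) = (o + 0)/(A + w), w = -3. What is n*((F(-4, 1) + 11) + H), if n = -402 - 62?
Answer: -174696/35 ≈ -4991.3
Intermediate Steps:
F(A, o) = o/(-3 + A) (F(A, o) = (o + 0)/(A - 3) = o/(-3 + A))
H = -1/10 ≈ -0.10000
n = -464
n*((F(-4, 1) + 11) + H) = -464*((1/(-3 - 4) + 11) - 1/10) = -464*((1/(-7) + 11) - 1/10) = -464*((1*(-1/7) + 11) - 1/10) = -464*((-1/7 + 11) - 1/10) = -464*(76/7 - 1/10) = -464*753/70 = -174696/35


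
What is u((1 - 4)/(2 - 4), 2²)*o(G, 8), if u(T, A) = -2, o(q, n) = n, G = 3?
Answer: -16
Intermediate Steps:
u((1 - 4)/(2 - 4), 2²)*o(G, 8) = -2*8 = -16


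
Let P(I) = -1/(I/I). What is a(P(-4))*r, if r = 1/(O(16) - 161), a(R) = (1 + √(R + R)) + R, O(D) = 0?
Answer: -I*√2/161 ≈ -0.0087839*I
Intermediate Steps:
P(I) = -1 (P(I) = -1/1 = -1*1 = -1)
a(R) = 1 + R + √2*√R (a(R) = (1 + √(2*R)) + R = (1 + √2*√R) + R = 1 + R + √2*√R)
r = -1/161 (r = 1/(0 - 161) = 1/(-161) = -1/161 ≈ -0.0062112)
a(P(-4))*r = (1 - 1 + √2*√(-1))*(-1/161) = (1 - 1 + √2*I)*(-1/161) = (1 - 1 + I*√2)*(-1/161) = (I*√2)*(-1/161) = -I*√2/161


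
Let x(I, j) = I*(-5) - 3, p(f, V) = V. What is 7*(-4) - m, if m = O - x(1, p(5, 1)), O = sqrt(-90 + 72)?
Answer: -36 - 3*I*sqrt(2) ≈ -36.0 - 4.2426*I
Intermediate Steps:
x(I, j) = -3 - 5*I (x(I, j) = -5*I - 3 = -3 - 5*I)
O = 3*I*sqrt(2) (O = sqrt(-18) = 3*I*sqrt(2) ≈ 4.2426*I)
m = 8 + 3*I*sqrt(2) (m = 3*I*sqrt(2) - (-3 - 5*1) = 3*I*sqrt(2) - (-3 - 5) = 3*I*sqrt(2) - 1*(-8) = 3*I*sqrt(2) + 8 = 8 + 3*I*sqrt(2) ≈ 8.0 + 4.2426*I)
7*(-4) - m = 7*(-4) - (8 + 3*I*sqrt(2)) = -28 + (-8 - 3*I*sqrt(2)) = -36 - 3*I*sqrt(2)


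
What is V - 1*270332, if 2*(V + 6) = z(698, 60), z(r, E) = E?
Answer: -270308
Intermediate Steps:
V = 24 (V = -6 + (½)*60 = -6 + 30 = 24)
V - 1*270332 = 24 - 1*270332 = 24 - 270332 = -270308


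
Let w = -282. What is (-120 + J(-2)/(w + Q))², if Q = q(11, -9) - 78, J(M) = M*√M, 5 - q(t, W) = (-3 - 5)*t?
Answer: 1026561592/71289 - 160*I*√2/89 ≈ 14400.0 - 2.5424*I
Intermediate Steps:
q(t, W) = 5 + 8*t (q(t, W) = 5 - (-3 - 5)*t = 5 - (-8)*t = 5 + 8*t)
J(M) = M^(3/2)
Q = 15 (Q = (5 + 8*11) - 78 = (5 + 88) - 78 = 93 - 78 = 15)
(-120 + J(-2)/(w + Q))² = (-120 + (-2)^(3/2)/(-282 + 15))² = (-120 - 2*I*√2/(-267))² = (-120 - 2*I*√2*(-1/267))² = (-120 + 2*I*√2/267)²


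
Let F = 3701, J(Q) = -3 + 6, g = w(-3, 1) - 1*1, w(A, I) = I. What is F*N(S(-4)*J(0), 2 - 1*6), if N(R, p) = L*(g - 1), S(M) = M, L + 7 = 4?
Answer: 11103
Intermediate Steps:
g = 0 (g = 1 - 1*1 = 1 - 1 = 0)
J(Q) = 3
L = -3 (L = -7 + 4 = -3)
N(R, p) = 3 (N(R, p) = -3*(0 - 1) = -3*(-1) = 3)
F*N(S(-4)*J(0), 2 - 1*6) = 3701*3 = 11103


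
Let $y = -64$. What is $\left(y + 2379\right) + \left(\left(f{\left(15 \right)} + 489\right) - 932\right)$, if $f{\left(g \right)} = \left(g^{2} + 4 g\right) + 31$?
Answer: $2188$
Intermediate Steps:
$f{\left(g \right)} = 31 + g^{2} + 4 g$
$\left(y + 2379\right) + \left(\left(f{\left(15 \right)} + 489\right) - 932\right) = \left(-64 + 2379\right) + \left(\left(\left(31 + 15^{2} + 4 \cdot 15\right) + 489\right) - 932\right) = 2315 + \left(\left(\left(31 + 225 + 60\right) + 489\right) - 932\right) = 2315 + \left(\left(316 + 489\right) - 932\right) = 2315 + \left(805 - 932\right) = 2315 - 127 = 2188$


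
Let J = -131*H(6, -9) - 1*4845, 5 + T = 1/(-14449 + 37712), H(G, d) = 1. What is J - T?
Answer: -115640374/23263 ≈ -4971.0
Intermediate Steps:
T = -116314/23263 (T = -5 + 1/(-14449 + 37712) = -5 + 1/23263 = -116314/23263 ≈ -5.0000)
J = -4976 (J = -131*1 - 1*4845 = -131 - 4845 = -4976)
J - T = -4976 - 1*(-116314/23263) = -4976 + 116314/23263 = -115640374/23263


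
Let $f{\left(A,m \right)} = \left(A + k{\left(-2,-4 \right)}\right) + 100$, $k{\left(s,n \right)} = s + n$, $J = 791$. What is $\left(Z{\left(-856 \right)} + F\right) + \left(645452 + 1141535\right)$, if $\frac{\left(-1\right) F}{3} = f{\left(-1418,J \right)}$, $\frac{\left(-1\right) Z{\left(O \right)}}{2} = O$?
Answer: $1792671$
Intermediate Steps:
$k{\left(s,n \right)} = n + s$
$Z{\left(O \right)} = - 2 O$
$f{\left(A,m \right)} = 94 + A$ ($f{\left(A,m \right)} = \left(A - 6\right) + 100 = \left(-6 + A\right) + 100 = 94 + A$)
$F = 3972$ ($F = - 3 \left(94 - 1418\right) = \left(-3\right) \left(-1324\right) = 3972$)
$\left(Z{\left(-856 \right)} + F\right) + \left(645452 + 1141535\right) = \left(\left(-2\right) \left(-856\right) + 3972\right) + \left(645452 + 1141535\right) = \left(1712 + 3972\right) + 1786987 = 5684 + 1786987 = 1792671$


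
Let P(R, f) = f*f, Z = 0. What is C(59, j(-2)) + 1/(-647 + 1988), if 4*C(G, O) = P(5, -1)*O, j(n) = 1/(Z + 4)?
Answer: 1357/21456 ≈ 0.063246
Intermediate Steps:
P(R, f) = f²
j(n) = ¼ (j(n) = 1/(0 + 4) = 1/4 = ¼)
C(G, O) = O/4 (C(G, O) = ((-1)²*O)/4 = (1*O)/4 = O/4)
C(59, j(-2)) + 1/(-647 + 1988) = (¼)*(¼) + 1/(-647 + 1988) = 1/16 + 1/1341 = 1357/21456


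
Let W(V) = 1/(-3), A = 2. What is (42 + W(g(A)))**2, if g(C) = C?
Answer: 15625/9 ≈ 1736.1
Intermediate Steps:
W(V) = -1/3
(42 + W(g(A)))**2 = (42 - 1/3)**2 = (125/3)**2 = 15625/9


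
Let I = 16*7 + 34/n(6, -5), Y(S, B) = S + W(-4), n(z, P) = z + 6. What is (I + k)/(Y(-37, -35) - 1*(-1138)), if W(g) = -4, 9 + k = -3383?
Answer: -19663/6582 ≈ -2.9874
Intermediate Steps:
k = -3392 (k = -9 - 3383 = -3392)
n(z, P) = 6 + z
Y(S, B) = -4 + S (Y(S, B) = S - 4 = -4 + S)
I = 689/6 (I = 16*7 + 34/(6 + 6) = 112 + 34/12 = 112 + 34*(1/12) = 112 + 17/6 = 689/6 ≈ 114.83)
(I + k)/(Y(-37, -35) - 1*(-1138)) = (689/6 - 3392)/((-4 - 37) - 1*(-1138)) = -19663/(6*(-41 + 1138)) = -19663/6/1097 = -19663/6*1/1097 = -19663/6582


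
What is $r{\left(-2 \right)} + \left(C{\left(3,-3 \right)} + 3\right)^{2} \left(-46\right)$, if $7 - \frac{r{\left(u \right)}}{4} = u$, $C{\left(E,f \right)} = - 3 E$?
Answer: $-1620$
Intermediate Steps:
$r{\left(u \right)} = 28 - 4 u$
$r{\left(-2 \right)} + \left(C{\left(3,-3 \right)} + 3\right)^{2} \left(-46\right) = \left(28 - -8\right) + \left(\left(-3\right) 3 + 3\right)^{2} \left(-46\right) = \left(28 + 8\right) + \left(-9 + 3\right)^{2} \left(-46\right) = 36 + \left(-6\right)^{2} \left(-46\right) = 36 + 36 \left(-46\right) = 36 - 1656 = -1620$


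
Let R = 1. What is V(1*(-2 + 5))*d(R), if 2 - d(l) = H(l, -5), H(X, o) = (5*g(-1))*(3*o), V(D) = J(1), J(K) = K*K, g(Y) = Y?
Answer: -73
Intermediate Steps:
J(K) = K**2
V(D) = 1 (V(D) = 1**2 = 1)
H(X, o) = -15*o (H(X, o) = (5*(-1))*(3*o) = -15*o)
d(l) = -73 (d(l) = 2 - (-15)*(-5) = 2 - 1*75 = 2 - 75 = -73)
V(1*(-2 + 5))*d(R) = 1*(-73) = -73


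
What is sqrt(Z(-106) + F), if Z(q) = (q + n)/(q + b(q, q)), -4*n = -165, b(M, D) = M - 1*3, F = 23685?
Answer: sqrt(4379412185)/430 ≈ 153.90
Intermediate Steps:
b(M, D) = -3 + M (b(M, D) = M - 3 = -3 + M)
n = 165/4 (n = -1/4*(-165) = 165/4 ≈ 41.250)
Z(q) = (165/4 + q)/(-3 + 2*q) (Z(q) = (q + 165/4)/(q + (-3 + q)) = (165/4 + q)/(-3 + 2*q))
sqrt(Z(-106) + F) = sqrt((165 + 4*(-106))/(4*(-3 + 2*(-106))) + 23685) = sqrt((165 - 424)/(4*(-3 - 212)) + 23685) = sqrt((1/4)*(-259)/(-215) + 23685) = sqrt((1/4)*(-1/215)*(-259) + 23685) = sqrt(259/860 + 23685) = sqrt(20369359/860) = sqrt(4379412185)/430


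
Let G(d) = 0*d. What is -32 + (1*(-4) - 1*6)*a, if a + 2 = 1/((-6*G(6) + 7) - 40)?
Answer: -386/33 ≈ -11.697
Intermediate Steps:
G(d) = 0
a = -67/33 (a = -2 + 1/((-6*0 + 7) - 40) = -2 + 1/((0 + 7) - 40) = -2 + 1/(7 - 40) = -2 + 1/(-33) = -2 - 1/33 = -67/33 ≈ -2.0303)
-32 + (1*(-4) - 1*6)*a = -32 + (1*(-4) - 1*6)*(-67/33) = -32 + (-4 - 6)*(-67/33) = -32 - 10*(-67/33) = -32 + 670/33 = -386/33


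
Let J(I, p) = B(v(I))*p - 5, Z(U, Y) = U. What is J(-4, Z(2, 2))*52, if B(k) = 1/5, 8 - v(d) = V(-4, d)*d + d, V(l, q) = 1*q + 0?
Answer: -1196/5 ≈ -239.20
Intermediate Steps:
V(l, q) = q (V(l, q) = q + 0 = q)
v(d) = 8 - d - d² (v(d) = 8 - (d*d + d) = 8 - (d² + d) = 8 - (d + d²) = 8 + (-d - d²) = 8 - d - d²)
B(k) = ⅕
J(I, p) = -5 + p/5 (J(I, p) = p/5 - 5 = -5 + p/5)
J(-4, Z(2, 2))*52 = (-5 + (⅕)*2)*52 = (-5 + ⅖)*52 = -23/5*52 = -1196/5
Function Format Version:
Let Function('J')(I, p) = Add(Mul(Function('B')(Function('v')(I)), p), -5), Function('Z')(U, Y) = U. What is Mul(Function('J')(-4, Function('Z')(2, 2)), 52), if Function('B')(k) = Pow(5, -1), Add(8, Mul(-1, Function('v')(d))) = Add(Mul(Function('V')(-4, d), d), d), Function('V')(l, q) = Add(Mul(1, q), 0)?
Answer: Rational(-1196, 5) ≈ -239.20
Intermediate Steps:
Function('V')(l, q) = q (Function('V')(l, q) = Add(q, 0) = q)
Function('v')(d) = Add(8, Mul(-1, d), Mul(-1, Pow(d, 2))) (Function('v')(d) = Add(8, Mul(-1, Add(Mul(d, d), d))) = Add(8, Mul(-1, Add(Pow(d, 2), d))) = Add(8, Mul(-1, Add(d, Pow(d, 2)))) = Add(8, Add(Mul(-1, d), Mul(-1, Pow(d, 2)))) = Add(8, Mul(-1, d), Mul(-1, Pow(d, 2))))
Function('B')(k) = Rational(1, 5)
Function('J')(I, p) = Add(-5, Mul(Rational(1, 5), p)) (Function('J')(I, p) = Add(Mul(Rational(1, 5), p), -5) = Add(-5, Mul(Rational(1, 5), p)))
Mul(Function('J')(-4, Function('Z')(2, 2)), 52) = Mul(Add(-5, Mul(Rational(1, 5), 2)), 52) = Mul(Add(-5, Rational(2, 5)), 52) = Mul(Rational(-23, 5), 52) = Rational(-1196, 5)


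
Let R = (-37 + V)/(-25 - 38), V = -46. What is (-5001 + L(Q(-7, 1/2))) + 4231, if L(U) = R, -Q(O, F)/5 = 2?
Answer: -48427/63 ≈ -768.68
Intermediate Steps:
Q(O, F) = -10 (Q(O, F) = -5*2 = -10)
R = 83/63 (R = (-37 - 46)/(-25 - 38) = -83/(-63) = -83*(-1/63) = 83/63 ≈ 1.3175)
L(U) = 83/63
(-5001 + L(Q(-7, 1/2))) + 4231 = (-5001 + 83/63) + 4231 = -314980/63 + 4231 = -48427/63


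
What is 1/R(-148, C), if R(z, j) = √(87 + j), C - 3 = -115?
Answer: -I/5 ≈ -0.2*I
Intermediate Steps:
C = -112 (C = 3 - 115 = -112)
1/R(-148, C) = 1/(√(87 - 112)) = 1/(√(-25)) = 1/(5*I) = -I/5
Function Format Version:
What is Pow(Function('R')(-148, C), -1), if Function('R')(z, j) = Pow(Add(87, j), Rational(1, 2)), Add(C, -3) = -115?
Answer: Mul(Rational(-1, 5), I) ≈ Mul(-0.20000, I)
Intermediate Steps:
C = -112 (C = Add(3, -115) = -112)
Pow(Function('R')(-148, C), -1) = Pow(Pow(Add(87, -112), Rational(1, 2)), -1) = Pow(Pow(-25, Rational(1, 2)), -1) = Pow(Mul(5, I), -1) = Mul(Rational(-1, 5), I)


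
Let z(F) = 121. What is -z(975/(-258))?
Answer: -121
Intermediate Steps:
-z(975/(-258)) = -1*121 = -121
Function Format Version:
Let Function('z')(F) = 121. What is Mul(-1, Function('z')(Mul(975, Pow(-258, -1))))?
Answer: -121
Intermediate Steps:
Mul(-1, Function('z')(Mul(975, Pow(-258, -1)))) = Mul(-1, 121) = -121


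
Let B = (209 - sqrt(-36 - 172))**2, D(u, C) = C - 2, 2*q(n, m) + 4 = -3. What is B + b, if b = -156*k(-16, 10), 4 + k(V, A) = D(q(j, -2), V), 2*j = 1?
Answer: 46905 - 1672*I*sqrt(13) ≈ 46905.0 - 6028.5*I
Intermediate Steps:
j = 1/2 (j = (1/2)*1 = 1/2 ≈ 0.50000)
q(n, m) = -7/2 (q(n, m) = -2 + (1/2)*(-3) = -2 - 3/2 = -7/2)
D(u, C) = -2 + C
k(V, A) = -6 + V (k(V, A) = -4 + (-2 + V) = -6 + V)
b = 3432 (b = -156*(-6 - 16) = -156*(-22) = 3432)
B = (209 - 4*I*sqrt(13))**2 (B = (209 - sqrt(-208))**2 = (209 - 4*I*sqrt(13))**2 ≈ 43473.0 - 6028.5*I)
B + b = (43473 - 1672*I*sqrt(13)) + 3432 = 46905 - 1672*I*sqrt(13)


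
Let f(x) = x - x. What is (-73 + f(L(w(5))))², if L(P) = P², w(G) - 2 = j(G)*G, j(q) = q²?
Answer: 5329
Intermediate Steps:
w(G) = 2 + G³ (w(G) = 2 + G²*G = 2 + G³)
f(x) = 0
(-73 + f(L(w(5))))² = (-73 + 0)² = (-73)² = 5329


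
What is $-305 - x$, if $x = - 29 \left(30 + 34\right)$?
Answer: $1551$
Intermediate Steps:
$x = -1856$ ($x = \left(-29\right) 64 = -1856$)
$-305 - x = -305 - -1856 = -305 + 1856 = 1551$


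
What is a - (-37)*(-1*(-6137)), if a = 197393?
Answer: 424462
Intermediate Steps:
a - (-37)*(-1*(-6137)) = 197393 - (-37)*(-1*(-6137)) = 197393 - (-37)*6137 = 197393 - 1*(-227069) = 197393 + 227069 = 424462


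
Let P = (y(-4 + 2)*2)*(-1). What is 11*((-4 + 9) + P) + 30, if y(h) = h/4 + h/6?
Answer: 310/3 ≈ 103.33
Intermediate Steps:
y(h) = 5*h/12 (y(h) = h*(¼) + h*(⅙) = h/4 + h/6 = 5*h/12)
P = 5/3 (P = ((5*(-4 + 2)/12)*2)*(-1) = (((5/12)*(-2))*2)*(-1) = -⅚*2*(-1) = -5/3*(-1) = 5/3 ≈ 1.6667)
11*((-4 + 9) + P) + 30 = 11*((-4 + 9) + 5/3) + 30 = 11*(5 + 5/3) + 30 = 11*(20/3) + 30 = 220/3 + 30 = 310/3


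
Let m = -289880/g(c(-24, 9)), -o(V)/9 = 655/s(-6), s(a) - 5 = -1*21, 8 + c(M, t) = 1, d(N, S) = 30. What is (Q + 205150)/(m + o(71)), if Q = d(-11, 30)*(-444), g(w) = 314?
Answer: -96375392/278705 ≈ -345.80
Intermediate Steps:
c(M, t) = -7 (c(M, t) = -8 + 1 = -7)
s(a) = -16 (s(a) = 5 - 1*21 = 5 - 21 = -16)
o(V) = 5895/16 (o(V) = -5895/(-16) = -5895*(-1)/16 = -9*(-655/16) = 5895/16)
Q = -13320 (Q = 30*(-444) = -13320)
m = -144940/157 (m = -289880/314 = -289880*1/314 = -144940/157 ≈ -923.18)
(Q + 205150)/(m + o(71)) = (-13320 + 205150)/(-144940/157 + 5895/16) = 191830/(-1393525/2512) = 191830*(-2512/1393525) = -96375392/278705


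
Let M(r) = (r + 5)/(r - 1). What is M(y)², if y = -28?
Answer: 529/841 ≈ 0.62901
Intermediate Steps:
M(r) = (5 + r)/(-1 + r)
M(y)² = ((5 - 28)/(-1 - 28))² = (-23/(-29))² = (-1/29*(-23))² = (23/29)² = 529/841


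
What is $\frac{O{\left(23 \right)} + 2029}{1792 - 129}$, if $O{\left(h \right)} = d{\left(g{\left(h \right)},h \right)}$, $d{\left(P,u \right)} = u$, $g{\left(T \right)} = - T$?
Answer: $\frac{2052}{1663} \approx 1.2339$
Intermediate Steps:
$O{\left(h \right)} = h$
$\frac{O{\left(23 \right)} + 2029}{1792 - 129} = \frac{23 + 2029}{1792 - 129} = \frac{2052}{1663}$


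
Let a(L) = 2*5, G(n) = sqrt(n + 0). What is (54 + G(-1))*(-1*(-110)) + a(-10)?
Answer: 5950 + 110*I ≈ 5950.0 + 110.0*I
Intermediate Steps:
G(n) = sqrt(n)
a(L) = 10
(54 + G(-1))*(-1*(-110)) + a(-10) = (54 + sqrt(-1))*(-1*(-110)) + 10 = (54 + I)*110 + 10 = (5940 + 110*I) + 10 = 5950 + 110*I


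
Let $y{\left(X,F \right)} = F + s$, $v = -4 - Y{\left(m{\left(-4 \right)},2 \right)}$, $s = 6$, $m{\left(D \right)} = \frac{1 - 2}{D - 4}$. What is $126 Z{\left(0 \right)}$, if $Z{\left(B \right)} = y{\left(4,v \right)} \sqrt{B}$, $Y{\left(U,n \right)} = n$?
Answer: $0$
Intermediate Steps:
$m{\left(D \right)} = - \frac{1}{-4 + D}$
$v = -6$ ($v = -4 - 2 = -6$)
$y{\left(X,F \right)} = 6 + F$ ($y{\left(X,F \right)} = F + 6 = 6 + F$)
$Z{\left(B \right)} = 0$ ($Z{\left(B \right)} = \left(6 - 6\right) \sqrt{B} = 0 \sqrt{B} = 0$)
$126 Z{\left(0 \right)} = 126 \cdot 0 = 0$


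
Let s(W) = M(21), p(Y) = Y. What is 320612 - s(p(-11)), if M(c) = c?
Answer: 320591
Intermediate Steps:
s(W) = 21
320612 - s(p(-11)) = 320612 - 1*21 = 320612 - 21 = 320591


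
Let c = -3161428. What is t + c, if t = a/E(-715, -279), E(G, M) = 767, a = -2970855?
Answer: -2427786131/767 ≈ -3.1653e+6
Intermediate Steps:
t = -2970855/767 ≈ -3873.3
t + c = -2970855/767 - 3161428 = -2427786131/767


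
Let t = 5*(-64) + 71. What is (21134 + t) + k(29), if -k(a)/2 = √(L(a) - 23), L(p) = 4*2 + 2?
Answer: 20885 - 2*I*√13 ≈ 20885.0 - 7.2111*I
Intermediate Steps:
L(p) = 10 (L(p) = 8 + 2 = 10)
k(a) = -2*I*√13 (k(a) = -2*√(10 - 23) = -2*I*√13)
t = -249 (t = -320 + 71 = -249)
(21134 + t) + k(29) = (21134 - 249) - 2*I*√13 = 20885 - 2*I*√13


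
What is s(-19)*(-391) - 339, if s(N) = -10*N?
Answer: -74629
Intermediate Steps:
s(-19)*(-391) - 339 = -10*(-19)*(-391) - 339 = 190*(-391) - 339 = -74290 - 339 = -74629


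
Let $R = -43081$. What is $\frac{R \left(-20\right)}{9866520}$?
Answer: $\frac{43081}{493326} \approx 0.087328$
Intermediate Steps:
$\frac{R \left(-20\right)}{9866520} = \frac{\left(-43081\right) \left(-20\right)}{9866520} = 861620 \cdot \frac{1}{9866520} = \frac{43081}{493326}$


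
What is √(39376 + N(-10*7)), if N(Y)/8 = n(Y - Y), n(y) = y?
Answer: 4*√2461 ≈ 198.43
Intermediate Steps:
N(Y) = 0 (N(Y) = 8*(Y - Y) = 8*0 = 0)
√(39376 + N(-10*7)) = √(39376 + 0) = √39376 = 4*√2461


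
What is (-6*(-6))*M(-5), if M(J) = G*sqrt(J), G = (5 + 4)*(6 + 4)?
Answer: 3240*I*sqrt(5) ≈ 7244.9*I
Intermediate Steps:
G = 90 (G = 9*10 = 90)
M(J) = 90*sqrt(J)
(-6*(-6))*M(-5) = (-6*(-6))*(90*sqrt(-5)) = 36*(90*(I*sqrt(5))) = 36*(90*I*sqrt(5)) = 3240*I*sqrt(5)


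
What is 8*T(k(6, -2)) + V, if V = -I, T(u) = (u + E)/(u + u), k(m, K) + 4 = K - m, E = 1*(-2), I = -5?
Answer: 29/3 ≈ 9.6667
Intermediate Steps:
E = -2
k(m, K) = -4 + K - m (k(m, K) = -4 + (K - m) = -4 + K - m)
T(u) = (-2 + u)/(2*u) (T(u) = (u - 2)/(u + u) = (-2 + u)/((2*u)) = (-2 + u)*(1/(2*u)) = (-2 + u)/(2*u))
V = 5 (V = -1*(-5) = 5)
8*T(k(6, -2)) + V = 8*((-2 + (-4 - 2 - 1*6))/(2*(-4 - 2 - 1*6))) + 5 = 8*((-2 + (-4 - 2 - 6))/(2*(-4 - 2 - 6))) + 5 = 8*((½)*(-2 - 12)/(-12)) + 5 = 8*((½)*(-1/12)*(-14)) + 5 = 8*(7/12) + 5 = 14/3 + 5 = 29/3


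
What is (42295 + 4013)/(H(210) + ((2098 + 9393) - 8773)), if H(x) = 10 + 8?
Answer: 3859/228 ≈ 16.925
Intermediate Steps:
H(x) = 18
(42295 + 4013)/(H(210) + ((2098 + 9393) - 8773)) = (42295 + 4013)/(18 + ((2098 + 9393) - 8773)) = 46308/(18 + (11491 - 8773)) = 46308/(18 + 2718) = 46308/2736 = 46308*(1/2736) = 3859/228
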